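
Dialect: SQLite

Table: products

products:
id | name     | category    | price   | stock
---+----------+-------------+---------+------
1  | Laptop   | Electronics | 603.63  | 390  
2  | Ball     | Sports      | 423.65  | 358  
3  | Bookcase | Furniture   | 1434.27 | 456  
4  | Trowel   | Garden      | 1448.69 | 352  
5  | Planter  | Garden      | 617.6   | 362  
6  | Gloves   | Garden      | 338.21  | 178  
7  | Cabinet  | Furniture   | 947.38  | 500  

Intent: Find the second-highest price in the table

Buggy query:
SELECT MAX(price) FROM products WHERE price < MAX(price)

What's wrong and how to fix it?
Bug: The inner MAX is an aggregate inside WHERE, which is not allowed

Fix: Put the inner MAX in a scalar subquery

Corrected query:
SELECT MAX(price) FROM products WHERE price < (SELECT MAX(price) FROM products)

Result:
MAX(price)
----------
1434.27   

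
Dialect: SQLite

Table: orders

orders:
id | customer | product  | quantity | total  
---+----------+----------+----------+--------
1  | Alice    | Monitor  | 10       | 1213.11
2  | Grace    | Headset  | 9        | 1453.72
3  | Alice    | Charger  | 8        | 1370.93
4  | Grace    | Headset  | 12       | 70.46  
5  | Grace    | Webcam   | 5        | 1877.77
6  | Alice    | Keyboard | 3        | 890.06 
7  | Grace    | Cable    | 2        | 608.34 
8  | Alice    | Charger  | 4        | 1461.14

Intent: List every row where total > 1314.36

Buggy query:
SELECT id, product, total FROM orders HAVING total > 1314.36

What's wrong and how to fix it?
Bug: This is a non-aggregate query (no GROUP BY, no aggregates), so in SQLite the HAVING clause is invalid here; a row-level condition belongs in WHERE

Fix: Use WHERE for row-level filtering

Corrected query:
SELECT id, product, total FROM orders WHERE total > 1314.36

Result:
id | product | total  
---+---------+--------
2  | Headset | 1453.72
3  | Charger | 1370.93
5  | Webcam  | 1877.77
8  | Charger | 1461.14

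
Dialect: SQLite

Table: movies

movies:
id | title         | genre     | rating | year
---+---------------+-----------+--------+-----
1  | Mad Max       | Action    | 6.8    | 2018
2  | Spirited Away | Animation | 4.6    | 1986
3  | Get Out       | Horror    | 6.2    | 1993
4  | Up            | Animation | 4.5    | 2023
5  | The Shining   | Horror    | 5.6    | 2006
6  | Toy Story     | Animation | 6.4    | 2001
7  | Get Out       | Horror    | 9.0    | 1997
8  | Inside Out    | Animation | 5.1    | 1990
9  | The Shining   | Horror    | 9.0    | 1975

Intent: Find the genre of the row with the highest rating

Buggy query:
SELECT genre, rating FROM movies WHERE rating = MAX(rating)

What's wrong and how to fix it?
Bug: MAX(rating) is an aggregate and cannot be used directly in WHERE

Fix: Use a subquery: WHERE rating = (SELECT MAX(rating) FROM movies)

Corrected query:
SELECT genre, rating FROM movies WHERE rating = (SELECT MAX(rating) FROM movies)

Result:
genre  | rating
-------+-------
Horror | 9     
Horror | 9     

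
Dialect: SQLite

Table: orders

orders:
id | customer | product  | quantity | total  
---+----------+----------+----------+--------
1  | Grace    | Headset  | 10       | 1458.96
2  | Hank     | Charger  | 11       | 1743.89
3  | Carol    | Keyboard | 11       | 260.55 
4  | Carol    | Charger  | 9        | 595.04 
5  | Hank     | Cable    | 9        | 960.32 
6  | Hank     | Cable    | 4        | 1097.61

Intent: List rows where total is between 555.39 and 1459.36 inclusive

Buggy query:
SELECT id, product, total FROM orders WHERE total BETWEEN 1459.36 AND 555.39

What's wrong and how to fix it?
Bug: The bounds are reversed; BETWEEN a AND b requires a <= b to match anything

Fix: Write BETWEEN 555.39 AND 1459.36

Corrected query:
SELECT id, product, total FROM orders WHERE total BETWEEN 555.39 AND 1459.36

Result:
id | product | total  
---+---------+--------
1  | Headset | 1458.96
4  | Charger | 595.04 
5  | Cable   | 960.32 
6  | Cable   | 1097.61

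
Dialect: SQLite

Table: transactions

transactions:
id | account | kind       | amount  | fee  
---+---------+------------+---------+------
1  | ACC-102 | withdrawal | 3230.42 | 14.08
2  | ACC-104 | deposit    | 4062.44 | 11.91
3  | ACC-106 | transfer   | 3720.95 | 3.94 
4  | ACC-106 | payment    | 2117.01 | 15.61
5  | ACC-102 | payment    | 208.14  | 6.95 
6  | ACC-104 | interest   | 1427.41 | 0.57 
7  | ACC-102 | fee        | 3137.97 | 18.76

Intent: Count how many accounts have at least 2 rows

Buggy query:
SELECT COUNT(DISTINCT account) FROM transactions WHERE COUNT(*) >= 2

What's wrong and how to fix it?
Bug: WHERE filters individual rows, not groups, so a group-level COUNT is invalid there

Fix: Use a subquery that GROUPs and filters with HAVING, then count its rows

Corrected query:
SELECT COUNT(*) FROM (SELECT account FROM transactions GROUP BY account HAVING COUNT(*) >= 2)

Result:
COUNT(*)
--------
3       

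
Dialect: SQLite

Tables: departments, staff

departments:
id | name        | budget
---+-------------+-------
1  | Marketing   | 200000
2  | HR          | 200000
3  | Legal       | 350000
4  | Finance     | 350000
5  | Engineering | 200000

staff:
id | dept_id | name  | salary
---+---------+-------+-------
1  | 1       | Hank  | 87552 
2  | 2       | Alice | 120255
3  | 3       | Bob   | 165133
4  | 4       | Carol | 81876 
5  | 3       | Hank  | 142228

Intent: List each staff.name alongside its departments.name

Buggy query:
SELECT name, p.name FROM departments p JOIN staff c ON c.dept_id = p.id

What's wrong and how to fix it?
Bug: 'name' exists in both joined tables, so the database can't tell which one is meant

Fix: Qualify the column with its table alias (c.name)

Corrected query:
SELECT c.name, p.name FROM departments p JOIN staff c ON c.dept_id = p.id

Result:
name  | name     
------+----------
Hank  | Marketing
Alice | HR       
Bob   | Legal    
Carol | Finance  
Hank  | Legal    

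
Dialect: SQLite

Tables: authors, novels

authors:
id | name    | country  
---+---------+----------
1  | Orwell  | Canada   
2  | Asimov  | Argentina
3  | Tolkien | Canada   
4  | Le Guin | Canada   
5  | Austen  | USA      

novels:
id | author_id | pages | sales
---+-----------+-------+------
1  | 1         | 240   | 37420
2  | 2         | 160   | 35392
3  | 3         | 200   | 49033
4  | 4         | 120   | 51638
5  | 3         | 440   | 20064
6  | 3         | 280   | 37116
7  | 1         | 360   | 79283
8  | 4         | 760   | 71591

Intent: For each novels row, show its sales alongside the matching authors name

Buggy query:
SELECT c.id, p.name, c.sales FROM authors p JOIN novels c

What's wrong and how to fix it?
Bug: Missing join condition: each novels row is matched to all authors rows instead of just its own

Fix: Specify the join condition linking the foreign key to the parent id

Corrected query:
SELECT c.id, p.name, c.sales FROM authors p JOIN novels c ON c.author_id = p.id

Result:
id | name    | sales
---+---------+------
1  | Orwell  | 37420
2  | Asimov  | 35392
3  | Tolkien | 49033
4  | Le Guin | 51638
5  | Tolkien | 20064
6  | Tolkien | 37116
7  | Orwell  | 79283
8  | Le Guin | 71591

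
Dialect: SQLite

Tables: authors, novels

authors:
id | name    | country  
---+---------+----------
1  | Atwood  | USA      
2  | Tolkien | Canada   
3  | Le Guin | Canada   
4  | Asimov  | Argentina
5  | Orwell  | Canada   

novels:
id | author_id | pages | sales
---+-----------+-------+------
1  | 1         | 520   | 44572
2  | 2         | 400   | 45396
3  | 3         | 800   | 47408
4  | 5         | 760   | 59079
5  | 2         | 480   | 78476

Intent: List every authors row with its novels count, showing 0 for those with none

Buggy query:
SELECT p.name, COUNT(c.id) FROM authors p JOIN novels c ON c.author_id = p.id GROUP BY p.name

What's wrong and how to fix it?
Bug: An inner join excludes parents with zero children

Fix: Use LEFT JOIN so parents without children still appear (COUNT(c.id) gives 0)

Corrected query:
SELECT p.name, COUNT(c.id) FROM authors p LEFT JOIN novels c ON c.author_id = p.id GROUP BY p.name

Result:
name    | COUNT(c.id)
--------+------------
Asimov  | 0          
Atwood  | 1          
Le Guin | 1          
Orwell  | 1          
Tolkien | 2          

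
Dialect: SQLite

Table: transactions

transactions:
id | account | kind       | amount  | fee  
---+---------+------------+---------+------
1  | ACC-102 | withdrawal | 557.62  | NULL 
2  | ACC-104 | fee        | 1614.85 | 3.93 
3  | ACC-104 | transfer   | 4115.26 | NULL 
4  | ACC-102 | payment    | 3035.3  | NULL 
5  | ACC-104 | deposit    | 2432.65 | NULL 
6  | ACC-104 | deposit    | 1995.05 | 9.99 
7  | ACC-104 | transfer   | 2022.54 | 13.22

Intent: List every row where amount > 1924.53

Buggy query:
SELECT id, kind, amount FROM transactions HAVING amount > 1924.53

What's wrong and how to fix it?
Bug: This is a non-aggregate query (no GROUP BY, no aggregates), so in SQLite the HAVING clause is invalid here; a row-level condition belongs in WHERE

Fix: Replace HAVING with WHERE since the condition applies to individual rows

Corrected query:
SELECT id, kind, amount FROM transactions WHERE amount > 1924.53

Result:
id | kind     | amount 
---+----------+--------
3  | transfer | 4115.26
4  | payment  | 3035.3 
5  | deposit  | 2432.65
6  | deposit  | 1995.05
7  | transfer | 2022.54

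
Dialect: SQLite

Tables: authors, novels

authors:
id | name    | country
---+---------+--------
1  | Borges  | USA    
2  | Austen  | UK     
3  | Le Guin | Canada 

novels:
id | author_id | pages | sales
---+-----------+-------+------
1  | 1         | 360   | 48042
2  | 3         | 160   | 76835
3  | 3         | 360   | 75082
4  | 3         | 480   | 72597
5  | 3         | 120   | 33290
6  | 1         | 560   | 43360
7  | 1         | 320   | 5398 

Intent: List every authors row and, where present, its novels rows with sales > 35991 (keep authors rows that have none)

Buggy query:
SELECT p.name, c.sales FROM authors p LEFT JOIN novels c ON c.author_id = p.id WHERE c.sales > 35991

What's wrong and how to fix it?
Bug: Filtering c.sales in WHERE discards the NULL rows produced by LEFT JOIN, turning it into an inner join

Fix: Move the right-table condition into the ON clause so unmatched parents are kept

Corrected query:
SELECT p.name, c.sales FROM authors p LEFT JOIN novels c ON c.author_id = p.id AND c.sales > 35991

Result:
name    | sales
--------+------
Borges  | 43360
Borges  | 48042
Austen  | NULL 
Le Guin | 72597
Le Guin | 75082
Le Guin | 76835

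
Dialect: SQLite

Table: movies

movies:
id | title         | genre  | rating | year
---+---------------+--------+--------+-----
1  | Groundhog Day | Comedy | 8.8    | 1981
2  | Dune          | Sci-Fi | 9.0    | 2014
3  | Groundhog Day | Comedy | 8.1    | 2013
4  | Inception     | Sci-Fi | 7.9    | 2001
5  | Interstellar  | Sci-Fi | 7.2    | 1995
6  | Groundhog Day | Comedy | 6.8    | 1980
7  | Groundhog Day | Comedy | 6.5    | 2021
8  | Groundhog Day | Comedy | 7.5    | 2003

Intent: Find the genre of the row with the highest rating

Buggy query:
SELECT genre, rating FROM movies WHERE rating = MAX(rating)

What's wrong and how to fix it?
Bug: WHERE is evaluated per row; an aggregate over the whole table isn't defined there

Fix: Wrap MAX in a scalar subquery so WHERE compares against a single value

Corrected query:
SELECT genre, rating FROM movies WHERE rating = (SELECT MAX(rating) FROM movies)

Result:
genre  | rating
-------+-------
Sci-Fi | 9     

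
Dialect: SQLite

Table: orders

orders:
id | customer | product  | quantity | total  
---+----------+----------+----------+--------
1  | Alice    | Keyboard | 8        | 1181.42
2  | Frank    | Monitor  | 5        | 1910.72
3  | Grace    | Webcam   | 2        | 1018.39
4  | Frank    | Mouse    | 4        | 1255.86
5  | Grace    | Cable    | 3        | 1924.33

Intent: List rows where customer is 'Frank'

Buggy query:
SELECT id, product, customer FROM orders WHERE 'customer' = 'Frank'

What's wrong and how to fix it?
Bug: 'customer' in single quotes is a string literal, not the column; the comparison is literal-vs-literal and never true

Fix: Reference the column as customer without single quotes

Corrected query:
SELECT id, product, customer FROM orders WHERE customer = 'Frank'

Result:
id | product | customer
---+---------+---------
2  | Monitor | Frank   
4  | Mouse   | Frank   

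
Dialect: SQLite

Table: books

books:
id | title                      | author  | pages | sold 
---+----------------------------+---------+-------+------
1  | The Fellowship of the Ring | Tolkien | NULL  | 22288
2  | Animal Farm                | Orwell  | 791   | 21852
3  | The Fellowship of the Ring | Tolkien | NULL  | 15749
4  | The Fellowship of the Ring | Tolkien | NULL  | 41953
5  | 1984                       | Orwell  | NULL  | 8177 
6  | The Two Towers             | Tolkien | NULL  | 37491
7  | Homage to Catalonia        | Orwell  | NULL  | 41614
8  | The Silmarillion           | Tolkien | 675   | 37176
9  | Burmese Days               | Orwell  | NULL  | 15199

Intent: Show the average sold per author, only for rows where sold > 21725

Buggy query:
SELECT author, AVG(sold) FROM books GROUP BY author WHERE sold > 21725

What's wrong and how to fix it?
Bug: Row-level WHERE must come before GROUP BY in the clause order

Fix: Place WHERE between FROM and GROUP BY

Corrected query:
SELECT author, AVG(sold) FROM books WHERE sold > 21725 GROUP BY author

Result:
author  | AVG(sold)
--------+----------
Orwell  | 31733    
Tolkien | 34727    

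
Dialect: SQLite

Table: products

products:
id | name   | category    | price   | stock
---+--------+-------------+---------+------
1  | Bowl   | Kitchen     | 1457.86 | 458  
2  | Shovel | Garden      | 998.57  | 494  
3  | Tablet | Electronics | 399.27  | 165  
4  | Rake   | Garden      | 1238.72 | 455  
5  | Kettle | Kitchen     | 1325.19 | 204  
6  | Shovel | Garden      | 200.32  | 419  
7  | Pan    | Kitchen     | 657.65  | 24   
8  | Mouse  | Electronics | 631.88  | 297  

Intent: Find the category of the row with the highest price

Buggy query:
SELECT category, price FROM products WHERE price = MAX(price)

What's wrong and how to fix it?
Bug: WHERE is evaluated per row; an aggregate over the whole table isn't defined there

Fix: Use a subquery: WHERE price = (SELECT MAX(price) FROM products)

Corrected query:
SELECT category, price FROM products WHERE price = (SELECT MAX(price) FROM products)

Result:
category | price  
---------+--------
Kitchen  | 1457.86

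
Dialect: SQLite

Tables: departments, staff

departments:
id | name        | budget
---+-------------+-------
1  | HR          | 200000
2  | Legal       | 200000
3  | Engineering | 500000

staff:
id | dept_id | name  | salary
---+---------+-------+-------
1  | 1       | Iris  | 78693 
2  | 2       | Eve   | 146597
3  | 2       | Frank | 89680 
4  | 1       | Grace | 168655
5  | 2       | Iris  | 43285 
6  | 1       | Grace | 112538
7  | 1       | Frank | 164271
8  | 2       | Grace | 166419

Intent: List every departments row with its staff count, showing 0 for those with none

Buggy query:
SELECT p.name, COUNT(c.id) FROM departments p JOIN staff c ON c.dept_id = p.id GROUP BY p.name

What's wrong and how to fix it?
Bug: INNER JOIN drops departments rows that have no matching staff rows

Fix: Use LEFT JOIN so parents without children still appear (COUNT(c.id) gives 0)

Corrected query:
SELECT p.name, COUNT(c.id) FROM departments p LEFT JOIN staff c ON c.dept_id = p.id GROUP BY p.name

Result:
name        | COUNT(c.id)
------------+------------
Engineering | 0          
HR          | 4          
Legal       | 4          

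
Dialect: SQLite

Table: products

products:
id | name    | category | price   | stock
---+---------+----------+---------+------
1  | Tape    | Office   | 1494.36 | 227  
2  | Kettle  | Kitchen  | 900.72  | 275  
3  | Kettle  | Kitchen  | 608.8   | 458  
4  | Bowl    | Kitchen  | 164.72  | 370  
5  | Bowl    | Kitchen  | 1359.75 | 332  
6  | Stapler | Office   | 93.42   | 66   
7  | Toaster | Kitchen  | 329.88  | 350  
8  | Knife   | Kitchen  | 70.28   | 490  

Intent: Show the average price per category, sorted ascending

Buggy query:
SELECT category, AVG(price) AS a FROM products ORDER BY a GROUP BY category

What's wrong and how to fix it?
Bug: GROUP BY must precede ORDER BY

Fix: Reorder: SELECT … FROM … GROUP BY … ORDER BY …

Corrected query:
SELECT category, AVG(price) AS a FROM products GROUP BY category ORDER BY a

Result:
category | a         
---------+-----------
Kitchen  | 572.358333
Office   | 793.89    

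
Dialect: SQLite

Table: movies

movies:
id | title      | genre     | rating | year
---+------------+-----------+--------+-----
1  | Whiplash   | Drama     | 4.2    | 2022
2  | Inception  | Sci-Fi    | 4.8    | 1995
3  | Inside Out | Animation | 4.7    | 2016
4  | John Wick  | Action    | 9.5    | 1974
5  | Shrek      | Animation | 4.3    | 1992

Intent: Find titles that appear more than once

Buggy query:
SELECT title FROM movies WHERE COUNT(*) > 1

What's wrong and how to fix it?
Bug: COUNT(*) is an aggregate and cannot be used in WHERE

Fix: Group first, then use HAVING for the count condition

Corrected query:
SELECT title FROM movies GROUP BY title HAVING COUNT(*) > 1

Result:
(no rows)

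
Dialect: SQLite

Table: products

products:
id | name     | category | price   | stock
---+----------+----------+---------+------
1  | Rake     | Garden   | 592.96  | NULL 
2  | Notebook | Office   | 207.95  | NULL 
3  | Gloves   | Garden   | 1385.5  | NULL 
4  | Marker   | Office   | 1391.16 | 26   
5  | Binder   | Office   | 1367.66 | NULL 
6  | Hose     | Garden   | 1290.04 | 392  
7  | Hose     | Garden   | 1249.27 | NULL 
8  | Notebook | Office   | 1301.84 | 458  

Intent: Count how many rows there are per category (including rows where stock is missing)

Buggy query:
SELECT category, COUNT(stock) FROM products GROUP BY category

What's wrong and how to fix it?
Bug: COUNT(column) counts non-NULL values only; rows with NULL stock aren't counted

Fix: Use COUNT(*) to count all rows regardless of NULL

Corrected query:
SELECT category, COUNT(*) FROM products GROUP BY category

Result:
category | COUNT(*)
---------+---------
Garden   | 4       
Office   | 4       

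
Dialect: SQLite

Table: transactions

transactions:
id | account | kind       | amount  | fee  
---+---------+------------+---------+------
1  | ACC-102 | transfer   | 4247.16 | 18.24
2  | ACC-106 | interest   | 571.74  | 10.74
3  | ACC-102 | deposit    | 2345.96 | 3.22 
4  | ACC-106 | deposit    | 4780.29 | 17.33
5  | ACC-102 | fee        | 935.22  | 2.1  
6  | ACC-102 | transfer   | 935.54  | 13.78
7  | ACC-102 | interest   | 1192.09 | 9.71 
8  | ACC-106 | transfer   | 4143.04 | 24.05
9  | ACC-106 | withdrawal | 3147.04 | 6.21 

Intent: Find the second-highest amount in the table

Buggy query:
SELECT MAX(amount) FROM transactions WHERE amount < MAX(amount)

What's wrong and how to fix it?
Bug: The inner MAX is an aggregate inside WHERE, which is not allowed

Fix: Put the inner MAX in a scalar subquery

Corrected query:
SELECT MAX(amount) FROM transactions WHERE amount < (SELECT MAX(amount) FROM transactions)

Result:
MAX(amount)
-----------
4247.16    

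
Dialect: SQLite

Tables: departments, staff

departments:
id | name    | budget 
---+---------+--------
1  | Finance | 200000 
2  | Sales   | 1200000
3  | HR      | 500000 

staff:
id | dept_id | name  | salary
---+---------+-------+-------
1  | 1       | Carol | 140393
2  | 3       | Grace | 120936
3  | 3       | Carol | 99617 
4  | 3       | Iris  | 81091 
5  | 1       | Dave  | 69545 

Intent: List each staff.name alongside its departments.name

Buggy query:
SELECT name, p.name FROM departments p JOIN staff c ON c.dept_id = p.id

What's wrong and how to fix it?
Bug: Both tables have a 'name' column; the unqualified reference is ambiguous

Fix: Prefix ambiguous columns with the table alias

Corrected query:
SELECT c.name, p.name FROM departments p JOIN staff c ON c.dept_id = p.id

Result:
name  | name   
------+--------
Carol | Finance
Grace | HR     
Carol | HR     
Iris  | HR     
Dave  | Finance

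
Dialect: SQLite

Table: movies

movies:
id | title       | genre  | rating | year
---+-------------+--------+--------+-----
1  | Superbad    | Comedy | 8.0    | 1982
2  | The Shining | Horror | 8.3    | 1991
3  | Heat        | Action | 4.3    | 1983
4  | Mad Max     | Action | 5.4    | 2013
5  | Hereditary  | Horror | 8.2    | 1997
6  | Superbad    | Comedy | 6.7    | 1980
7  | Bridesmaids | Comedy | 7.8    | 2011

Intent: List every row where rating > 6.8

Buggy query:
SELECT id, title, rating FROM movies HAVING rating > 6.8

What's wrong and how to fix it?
Bug: HAVING filters the output of aggregation, but this query has no GROUP BY and no aggregate functions, so SQLite rejects it (HAVING clause on a non-aggregate query); the condition here is per row

Fix: Replace HAVING with WHERE since the condition applies to individual rows

Corrected query:
SELECT id, title, rating FROM movies WHERE rating > 6.8

Result:
id | title       | rating
---+-------------+-------
1  | Superbad    | 8     
2  | The Shining | 8.3   
5  | Hereditary  | 8.2   
7  | Bridesmaids | 7.8   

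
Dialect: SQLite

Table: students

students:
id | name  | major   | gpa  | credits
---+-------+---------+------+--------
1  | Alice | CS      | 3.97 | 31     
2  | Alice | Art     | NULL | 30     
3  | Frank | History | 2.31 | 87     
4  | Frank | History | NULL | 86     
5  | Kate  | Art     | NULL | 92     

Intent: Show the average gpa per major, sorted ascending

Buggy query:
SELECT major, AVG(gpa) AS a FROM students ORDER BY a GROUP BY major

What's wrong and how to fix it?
Bug: ORDER BY appears before GROUP BY; SQL clause order requires GROUP BY first

Fix: Reorder: SELECT … FROM … GROUP BY … ORDER BY …

Corrected query:
SELECT major, AVG(gpa) AS a FROM students GROUP BY major ORDER BY a

Result:
major   | a   
--------+-----
Art     | NULL
History | 2.31
CS      | 3.97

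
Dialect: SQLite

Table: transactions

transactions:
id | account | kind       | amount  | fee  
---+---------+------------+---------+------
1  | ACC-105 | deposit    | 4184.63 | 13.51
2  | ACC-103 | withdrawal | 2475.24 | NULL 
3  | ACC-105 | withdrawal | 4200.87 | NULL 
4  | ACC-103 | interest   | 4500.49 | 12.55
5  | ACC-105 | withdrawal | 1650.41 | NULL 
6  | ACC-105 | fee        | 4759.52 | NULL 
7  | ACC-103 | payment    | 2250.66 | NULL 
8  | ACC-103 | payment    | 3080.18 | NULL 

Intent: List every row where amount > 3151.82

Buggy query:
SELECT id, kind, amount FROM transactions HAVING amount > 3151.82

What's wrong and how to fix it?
Bug: This is a non-aggregate query (no GROUP BY, no aggregates), so in SQLite the HAVING clause is invalid here; a row-level condition belongs in WHERE

Fix: Use WHERE for row-level filtering

Corrected query:
SELECT id, kind, amount FROM transactions WHERE amount > 3151.82

Result:
id | kind       | amount 
---+------------+--------
1  | deposit    | 4184.63
3  | withdrawal | 4200.87
4  | interest   | 4500.49
6  | fee        | 4759.52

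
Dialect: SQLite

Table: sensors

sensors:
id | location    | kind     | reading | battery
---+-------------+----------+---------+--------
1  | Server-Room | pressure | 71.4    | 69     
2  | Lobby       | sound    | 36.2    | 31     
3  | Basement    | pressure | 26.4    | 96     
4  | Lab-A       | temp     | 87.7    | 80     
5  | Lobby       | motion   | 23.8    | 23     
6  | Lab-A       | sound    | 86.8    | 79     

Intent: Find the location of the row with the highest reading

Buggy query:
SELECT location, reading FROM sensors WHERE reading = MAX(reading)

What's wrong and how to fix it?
Bug: WHERE is evaluated per row; an aggregate over the whole table isn't defined there

Fix: Wrap MAX in a scalar subquery so WHERE compares against a single value

Corrected query:
SELECT location, reading FROM sensors WHERE reading = (SELECT MAX(reading) FROM sensors)

Result:
location | reading
---------+--------
Lab-A    | 87.7   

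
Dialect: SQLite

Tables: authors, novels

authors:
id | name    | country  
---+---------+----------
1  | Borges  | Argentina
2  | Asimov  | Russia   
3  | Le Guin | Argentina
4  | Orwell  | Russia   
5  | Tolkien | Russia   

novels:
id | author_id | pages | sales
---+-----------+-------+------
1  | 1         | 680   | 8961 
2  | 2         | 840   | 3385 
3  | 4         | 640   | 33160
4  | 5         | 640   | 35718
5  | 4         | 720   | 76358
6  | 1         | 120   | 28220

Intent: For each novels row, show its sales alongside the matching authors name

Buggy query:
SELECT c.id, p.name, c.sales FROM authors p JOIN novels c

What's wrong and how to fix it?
Bug: JOIN with no ON clause produces a cartesian product; every novels row pairs with every authors row

Fix: Add ON c.author_id = p.id to the JOIN

Corrected query:
SELECT c.id, p.name, c.sales FROM authors p JOIN novels c ON c.author_id = p.id

Result:
id | name    | sales
---+---------+------
1  | Borges  | 8961 
2  | Asimov  | 3385 
3  | Orwell  | 33160
4  | Tolkien | 35718
5  | Orwell  | 76358
6  | Borges  | 28220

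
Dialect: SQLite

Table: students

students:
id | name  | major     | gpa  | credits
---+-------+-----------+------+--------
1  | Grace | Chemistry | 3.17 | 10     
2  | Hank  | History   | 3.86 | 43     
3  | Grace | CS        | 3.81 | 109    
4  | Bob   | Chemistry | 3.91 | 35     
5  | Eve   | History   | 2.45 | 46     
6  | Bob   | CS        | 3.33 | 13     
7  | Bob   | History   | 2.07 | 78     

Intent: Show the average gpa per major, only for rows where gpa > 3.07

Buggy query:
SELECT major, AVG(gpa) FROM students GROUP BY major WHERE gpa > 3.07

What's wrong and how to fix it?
Bug: Row-level WHERE must come before GROUP BY in the clause order

Fix: Place WHERE between FROM and GROUP BY

Corrected query:
SELECT major, AVG(gpa) FROM students WHERE gpa > 3.07 GROUP BY major

Result:
major     | AVG(gpa)
----------+---------
CS        | 3.57    
Chemistry | 3.54    
History   | 3.86    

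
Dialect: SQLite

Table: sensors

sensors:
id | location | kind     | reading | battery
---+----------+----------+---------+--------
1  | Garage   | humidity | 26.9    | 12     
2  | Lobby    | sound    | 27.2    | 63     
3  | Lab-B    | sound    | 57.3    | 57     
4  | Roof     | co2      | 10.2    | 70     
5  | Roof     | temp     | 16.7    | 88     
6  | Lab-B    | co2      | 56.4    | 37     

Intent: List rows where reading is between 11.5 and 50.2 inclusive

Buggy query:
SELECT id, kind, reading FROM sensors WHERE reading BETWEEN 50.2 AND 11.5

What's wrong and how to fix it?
Bug: The bounds are reversed; BETWEEN a AND b requires a <= b to match anything

Fix: Write BETWEEN 11.5 AND 50.2

Corrected query:
SELECT id, kind, reading FROM sensors WHERE reading BETWEEN 11.5 AND 50.2

Result:
id | kind     | reading
---+----------+--------
1  | humidity | 26.9   
2  | sound    | 27.2   
5  | temp     | 16.7   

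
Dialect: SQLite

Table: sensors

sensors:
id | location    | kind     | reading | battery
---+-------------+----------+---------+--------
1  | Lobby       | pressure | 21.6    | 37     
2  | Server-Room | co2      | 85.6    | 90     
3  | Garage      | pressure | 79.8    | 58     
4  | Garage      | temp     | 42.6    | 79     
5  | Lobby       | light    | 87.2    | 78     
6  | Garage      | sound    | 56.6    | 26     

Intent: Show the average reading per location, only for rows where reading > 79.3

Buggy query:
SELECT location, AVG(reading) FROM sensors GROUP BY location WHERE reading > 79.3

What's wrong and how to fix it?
Bug: Row-level WHERE must come before GROUP BY in the clause order

Fix: Place WHERE between FROM and GROUP BY

Corrected query:
SELECT location, AVG(reading) FROM sensors WHERE reading > 79.3 GROUP BY location

Result:
location    | AVG(reading)
------------+-------------
Garage      | 79.8        
Lobby       | 87.2        
Server-Room | 85.6        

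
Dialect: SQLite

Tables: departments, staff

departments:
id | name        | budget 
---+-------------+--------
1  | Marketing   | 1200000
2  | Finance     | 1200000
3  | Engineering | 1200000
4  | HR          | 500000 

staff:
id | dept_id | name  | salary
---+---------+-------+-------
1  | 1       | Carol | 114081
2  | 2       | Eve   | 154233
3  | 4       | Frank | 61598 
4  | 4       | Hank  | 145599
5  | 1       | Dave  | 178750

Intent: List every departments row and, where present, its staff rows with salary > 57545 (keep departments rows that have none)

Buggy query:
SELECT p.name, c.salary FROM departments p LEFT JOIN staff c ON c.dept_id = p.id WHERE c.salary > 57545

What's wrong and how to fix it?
Bug: Filtering c.salary in WHERE discards the NULL rows produced by LEFT JOIN, turning it into an inner join

Fix: Move the right-table condition into the ON clause so unmatched parents are kept

Corrected query:
SELECT p.name, c.salary FROM departments p LEFT JOIN staff c ON c.dept_id = p.id AND c.salary > 57545

Result:
name        | salary
------------+-------
Marketing   | 114081
Marketing   | 178750
Finance     | 154233
Engineering | NULL  
HR          | 61598 
HR          | 145599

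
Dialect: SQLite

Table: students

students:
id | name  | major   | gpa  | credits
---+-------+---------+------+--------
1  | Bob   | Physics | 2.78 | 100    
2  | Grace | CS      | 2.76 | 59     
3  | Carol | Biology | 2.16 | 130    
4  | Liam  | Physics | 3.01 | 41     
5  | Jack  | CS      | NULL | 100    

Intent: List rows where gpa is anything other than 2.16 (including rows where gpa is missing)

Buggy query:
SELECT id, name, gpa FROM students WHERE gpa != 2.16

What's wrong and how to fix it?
Bug: Inequality against NULL is unknown, not true; rows with NULL are dropped

Fix: Handle NULL separately with IS NULL alongside the inequality

Corrected query:
SELECT id, name, gpa FROM students WHERE gpa != 2.16 OR gpa IS NULL

Result:
id | name  | gpa 
---+-------+-----
1  | Bob   | 2.78
2  | Grace | 2.76
4  | Liam  | 3.01
5  | Jack  | NULL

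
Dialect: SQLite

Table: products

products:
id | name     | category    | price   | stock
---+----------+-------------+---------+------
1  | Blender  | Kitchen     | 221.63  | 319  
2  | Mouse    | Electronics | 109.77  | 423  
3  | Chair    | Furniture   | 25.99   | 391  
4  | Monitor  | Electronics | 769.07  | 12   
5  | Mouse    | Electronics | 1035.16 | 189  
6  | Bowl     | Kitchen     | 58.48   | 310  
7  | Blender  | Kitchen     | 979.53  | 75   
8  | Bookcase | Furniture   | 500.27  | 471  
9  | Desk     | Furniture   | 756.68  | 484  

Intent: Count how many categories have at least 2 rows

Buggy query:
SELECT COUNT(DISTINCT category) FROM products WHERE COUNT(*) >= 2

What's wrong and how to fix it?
Bug: COUNT(*) cannot appear in WHERE; the per-group count doesn't exist yet

Fix: Group first with HAVING COUNT(*) >= 2, then COUNT the resulting groups

Corrected query:
SELECT COUNT(*) FROM (SELECT category FROM products GROUP BY category HAVING COUNT(*) >= 2)

Result:
COUNT(*)
--------
3       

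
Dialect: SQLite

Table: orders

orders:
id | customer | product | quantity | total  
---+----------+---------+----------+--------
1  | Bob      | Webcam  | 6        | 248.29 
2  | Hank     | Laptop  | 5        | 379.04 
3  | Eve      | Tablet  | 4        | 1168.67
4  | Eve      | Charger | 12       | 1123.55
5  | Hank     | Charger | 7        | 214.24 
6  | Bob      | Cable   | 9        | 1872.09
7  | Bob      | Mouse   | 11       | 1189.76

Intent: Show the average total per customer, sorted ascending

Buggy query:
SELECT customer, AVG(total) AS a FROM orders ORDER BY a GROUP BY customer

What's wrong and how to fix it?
Bug: ORDER BY appears before GROUP BY; SQL clause order requires GROUP BY first

Fix: Reorder: SELECT … FROM … GROUP BY … ORDER BY …

Corrected query:
SELECT customer, AVG(total) AS a FROM orders GROUP BY customer ORDER BY a

Result:
customer | a      
---------+--------
Hank     | 296.64 
Bob      | 1103.38
Eve      | 1146.11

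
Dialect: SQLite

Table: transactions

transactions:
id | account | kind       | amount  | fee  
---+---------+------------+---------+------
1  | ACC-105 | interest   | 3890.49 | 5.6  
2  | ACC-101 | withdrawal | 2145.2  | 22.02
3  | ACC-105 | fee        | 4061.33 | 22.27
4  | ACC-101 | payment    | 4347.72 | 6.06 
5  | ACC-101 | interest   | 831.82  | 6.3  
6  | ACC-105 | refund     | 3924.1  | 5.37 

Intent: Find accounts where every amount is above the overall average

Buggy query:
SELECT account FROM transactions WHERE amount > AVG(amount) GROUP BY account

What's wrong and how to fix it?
Bug: AVG() is an aggregate; it can't sit directly in WHERE

Fix: Compute the overall average in a scalar subquery and compare each group's MIN against it in HAVING

Corrected query:
SELECT account FROM transactions GROUP BY account HAVING MIN(amount) > (SELECT AVG(amount) FROM transactions)

Result:
account
-------
ACC-105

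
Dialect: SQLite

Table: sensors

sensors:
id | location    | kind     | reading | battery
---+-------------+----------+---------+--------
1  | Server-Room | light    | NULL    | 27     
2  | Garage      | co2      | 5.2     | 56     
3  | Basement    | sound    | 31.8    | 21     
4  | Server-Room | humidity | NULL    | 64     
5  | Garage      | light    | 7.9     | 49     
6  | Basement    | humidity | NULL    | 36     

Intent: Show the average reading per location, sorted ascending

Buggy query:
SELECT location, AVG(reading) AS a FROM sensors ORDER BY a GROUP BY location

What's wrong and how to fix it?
Bug: ORDER BY appears before GROUP BY; SQL clause order requires GROUP BY first

Fix: Move ORDER BY to the end, after GROUP BY

Corrected query:
SELECT location, AVG(reading) AS a FROM sensors GROUP BY location ORDER BY a

Result:
location    | a   
------------+-----
Server-Room | NULL
Garage      | 6.55
Basement    | 31.8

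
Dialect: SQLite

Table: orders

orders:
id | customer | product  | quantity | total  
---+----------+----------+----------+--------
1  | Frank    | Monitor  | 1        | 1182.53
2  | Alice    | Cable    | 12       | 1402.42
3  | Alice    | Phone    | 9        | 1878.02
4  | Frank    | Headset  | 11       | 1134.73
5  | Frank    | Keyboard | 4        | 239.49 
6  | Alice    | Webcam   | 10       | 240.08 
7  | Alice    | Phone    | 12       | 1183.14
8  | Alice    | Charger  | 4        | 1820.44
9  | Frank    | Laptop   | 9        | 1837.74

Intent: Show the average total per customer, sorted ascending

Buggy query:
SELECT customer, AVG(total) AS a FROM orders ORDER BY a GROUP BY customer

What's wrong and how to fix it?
Bug: GROUP BY must precede ORDER BY

Fix: Reorder: SELECT … FROM … GROUP BY … ORDER BY …

Corrected query:
SELECT customer, AVG(total) AS a FROM orders GROUP BY customer ORDER BY a

Result:
customer | a        
---------+----------
Frank    | 1098.6225
Alice    | 1304.82  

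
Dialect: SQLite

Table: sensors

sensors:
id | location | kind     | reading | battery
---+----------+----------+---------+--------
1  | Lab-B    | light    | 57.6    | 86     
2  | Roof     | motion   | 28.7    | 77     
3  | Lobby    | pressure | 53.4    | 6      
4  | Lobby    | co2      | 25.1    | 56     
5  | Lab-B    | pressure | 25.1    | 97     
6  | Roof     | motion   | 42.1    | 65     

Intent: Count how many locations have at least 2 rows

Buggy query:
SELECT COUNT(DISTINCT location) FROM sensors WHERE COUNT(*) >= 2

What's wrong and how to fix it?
Bug: COUNT(*) cannot appear in WHERE; the per-group count doesn't exist yet

Fix: Use a subquery that GROUPs and filters with HAVING, then count its rows

Corrected query:
SELECT COUNT(*) FROM (SELECT location FROM sensors GROUP BY location HAVING COUNT(*) >= 2)

Result:
COUNT(*)
--------
3       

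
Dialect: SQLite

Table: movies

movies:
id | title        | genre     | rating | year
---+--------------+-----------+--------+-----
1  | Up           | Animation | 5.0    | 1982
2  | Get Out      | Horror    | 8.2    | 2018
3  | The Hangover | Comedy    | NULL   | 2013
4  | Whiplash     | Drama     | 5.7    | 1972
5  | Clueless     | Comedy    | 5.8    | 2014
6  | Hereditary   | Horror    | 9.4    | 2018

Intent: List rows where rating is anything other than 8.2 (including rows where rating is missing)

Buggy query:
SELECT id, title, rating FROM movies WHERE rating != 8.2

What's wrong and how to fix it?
Bug: Inequality against NULL is unknown, not true; rows with NULL are dropped

Fix: Add an explicit OR rating IS NULL to include the missing-value rows

Corrected query:
SELECT id, title, rating FROM movies WHERE rating != 8.2 OR rating IS NULL

Result:
id | title        | rating
---+--------------+-------
1  | Up           | 5     
3  | The Hangover | NULL  
4  | Whiplash     | 5.7   
5  | Clueless     | 5.8   
6  | Hereditary   | 9.4   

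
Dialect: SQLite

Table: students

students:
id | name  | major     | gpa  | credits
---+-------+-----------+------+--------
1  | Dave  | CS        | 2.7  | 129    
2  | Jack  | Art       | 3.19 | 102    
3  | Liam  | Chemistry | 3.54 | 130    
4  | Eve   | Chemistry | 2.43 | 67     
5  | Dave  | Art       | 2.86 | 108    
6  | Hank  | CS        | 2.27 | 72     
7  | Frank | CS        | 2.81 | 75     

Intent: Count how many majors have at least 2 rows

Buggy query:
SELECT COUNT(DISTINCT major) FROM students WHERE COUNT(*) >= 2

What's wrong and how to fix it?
Bug: WHERE filters individual rows, not groups, so a group-level COUNT is invalid there

Fix: Use a subquery that GROUPs and filters with HAVING, then count its rows

Corrected query:
SELECT COUNT(*) FROM (SELECT major FROM students GROUP BY major HAVING COUNT(*) >= 2)

Result:
COUNT(*)
--------
3       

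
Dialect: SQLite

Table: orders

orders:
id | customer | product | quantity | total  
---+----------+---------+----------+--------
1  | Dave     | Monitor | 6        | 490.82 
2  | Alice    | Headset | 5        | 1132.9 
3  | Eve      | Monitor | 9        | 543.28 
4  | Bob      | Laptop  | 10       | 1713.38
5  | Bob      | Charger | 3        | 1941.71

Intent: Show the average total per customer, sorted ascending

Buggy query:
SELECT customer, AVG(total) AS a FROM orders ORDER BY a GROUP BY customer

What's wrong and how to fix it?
Bug: ORDER BY appears before GROUP BY; SQL clause order requires GROUP BY first

Fix: Reorder: SELECT … FROM … GROUP BY … ORDER BY …

Corrected query:
SELECT customer, AVG(total) AS a FROM orders GROUP BY customer ORDER BY a

Result:
customer | a       
---------+---------
Dave     | 490.82  
Eve      | 543.28  
Alice    | 1132.9  
Bob      | 1827.545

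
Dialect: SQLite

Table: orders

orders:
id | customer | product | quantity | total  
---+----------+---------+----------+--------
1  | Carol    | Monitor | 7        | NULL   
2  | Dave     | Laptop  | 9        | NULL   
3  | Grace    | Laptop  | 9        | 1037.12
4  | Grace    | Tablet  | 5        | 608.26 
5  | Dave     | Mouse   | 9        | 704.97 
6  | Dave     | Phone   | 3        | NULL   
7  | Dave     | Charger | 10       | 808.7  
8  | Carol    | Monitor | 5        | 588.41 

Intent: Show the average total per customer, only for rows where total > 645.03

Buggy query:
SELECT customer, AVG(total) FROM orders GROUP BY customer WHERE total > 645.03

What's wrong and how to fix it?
Bug: WHERE cannot follow GROUP BY

Fix: Place WHERE between FROM and GROUP BY

Corrected query:
SELECT customer, AVG(total) FROM orders WHERE total > 645.03 GROUP BY customer

Result:
customer | AVG(total)
---------+-----------
Dave     | 756.835   
Grace    | 1037.12   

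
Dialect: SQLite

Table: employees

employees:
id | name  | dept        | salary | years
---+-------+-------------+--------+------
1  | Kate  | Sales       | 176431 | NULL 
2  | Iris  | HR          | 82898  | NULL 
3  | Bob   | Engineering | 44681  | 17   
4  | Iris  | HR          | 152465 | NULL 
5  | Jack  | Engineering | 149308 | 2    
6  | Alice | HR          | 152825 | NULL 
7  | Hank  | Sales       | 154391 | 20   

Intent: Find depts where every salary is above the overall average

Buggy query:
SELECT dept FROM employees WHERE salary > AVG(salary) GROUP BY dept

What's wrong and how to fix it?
Bug: AVG() is an aggregate; it can't sit directly in WHERE

Fix: Use a subquery for AVG and a HAVING MIN(...) filter so the condition holds for every row in the group

Corrected query:
SELECT dept FROM employees GROUP BY dept HAVING MIN(salary) > (SELECT AVG(salary) FROM employees)

Result:
dept 
-----
Sales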